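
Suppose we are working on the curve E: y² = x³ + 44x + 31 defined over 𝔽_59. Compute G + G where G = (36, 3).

tangent at (36, 3): λ = (3·36² + 44)/(2·3) ≡ 38/6. 6⁻¹ ≡ 10 (mod 59), so λ ≡ 38·10 ≡ 26.
  x = λ² - 36 - 36 = 676 - 72 ≡ 14; y = λ·(36 - 14) - 3 ≡ 38. → (14, 38)

(14, 38)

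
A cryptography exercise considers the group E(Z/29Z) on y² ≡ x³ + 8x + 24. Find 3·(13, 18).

(8, 7)

Write P = (13, 18).
Repeated addition: build up to 3P.
2P: tangent at (13, 18): λ = (3·13² + 8)/(2·18) ≡ 22/7. 7⁻¹ ≡ 25 (mod 29) since 7·25 = 175 ≡ 1, so λ ≡ 22·25 ≡ 28.
  x = λ² - 13 - 13 = 784 - 26 ≡ 4; y = λ·(13 - 4) - 18 ≡ 2. → (4, 2)
3P: (4, 2) + (13, 18). λ = (18 - 2)/(13 - 4) ≡ 16/9 mod 29. 9⁻¹ ≡ 13 (mod 29) since 9·13 = 117 ≡ 1, so λ ≡ 5.
  x = λ² - 4 - 13 = 25 - 17 ≡ 8; y = λ·(4 - 8) - 2 ≡ 7. → (8, 7)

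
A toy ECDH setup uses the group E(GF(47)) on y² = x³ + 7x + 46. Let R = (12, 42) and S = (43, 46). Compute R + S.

(12, 42) + (43, 46). λ = (46 - 42)/(43 - 12) ≡ 4/31 mod 47. 31⁻¹ ≡ 44 (mod 47), so λ ≡ 35.
  x = λ² - 12 - 43 = 1225 - 55 ≡ 42; y = λ·(12 - 42) - 42 ≡ 36. → (42, 36)

(42, 36)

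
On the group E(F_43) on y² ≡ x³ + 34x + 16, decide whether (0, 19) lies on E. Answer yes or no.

no

y² = 19² ≡ 17; x³ + 34x + 16 = 16 ≡ 16 (mod 43). 17 ≠ 16.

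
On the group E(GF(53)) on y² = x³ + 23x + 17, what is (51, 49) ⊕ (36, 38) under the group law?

(51, 49) + (36, 38). λ = (38 - 49)/(36 - 51) ≡ 42/38 mod 53. 38⁻¹ ≡ 7 (mod 53), so λ ≡ 29.
  x = λ² - 51 - 36 = 841 - 87 ≡ 12; y = λ·(51 - 12) - 49 ≡ 22. → (12, 22)

(12, 22)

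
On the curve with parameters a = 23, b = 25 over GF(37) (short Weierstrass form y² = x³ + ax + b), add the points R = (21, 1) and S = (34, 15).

(16, 30)

(21, 1) + (34, 15). λ = (15 - 1)/(34 - 21) ≡ 14/13 mod 37. 13⁻¹ ≡ 20 (mod 37), so λ ≡ 21.
  x = λ² - 21 - 34 = 441 - 55 ≡ 16; y = λ·(21 - 16) - 1 ≡ 30. → (16, 30)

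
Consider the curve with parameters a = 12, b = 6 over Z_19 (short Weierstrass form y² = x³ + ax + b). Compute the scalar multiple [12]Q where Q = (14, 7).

O

Double-and-add on 12 = (1100)₂. Start with Q = (14, 7) for the leading 1-bit.
double: tangent at (14, 7): λ = (3·14² + 12)/(2·7) ≡ 11/14. 14⁻¹ ≡ 15 (mod 19) since 14·15 = 210 ≡ 1, so λ ≡ 11·15 ≡ 13.
  x = λ² - 14 - 14 = 169 - 28 ≡ 8; y = λ·(14 - 8) - 7 ≡ 14. → (8, 14)
add Q: (8, 14) + (14, 7). λ = (7 - 14)/(14 - 8) ≡ 12/6 mod 19. 6⁻¹ ≡ 16 (mod 19), so λ ≡ 2.
  x = λ² - 8 - 14 = 4 - 22 ≡ 1; y = λ·(8 - 1) - 14 ≡ 0. → (1, 0)
double: (1, 0) + (1, 0): same x and y₁ ≡ -y₂, so the sum is 𝒪.
double: 𝒪 + 𝒪 = 𝒪 (identity).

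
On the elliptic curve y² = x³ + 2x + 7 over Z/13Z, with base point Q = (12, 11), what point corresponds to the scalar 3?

(5, 5)

Repeated addition: build up to 3Q.
2Q: tangent at (12, 11): λ = (3·12² + 2)/(2·11) ≡ 5/9. 9⁻¹ ≡ 3 (mod 13), so λ ≡ 5·3 ≡ 2.
  x = λ² - 12 - 12 = 4 - 24 ≡ 6; y = λ·(12 - 6) - 11 ≡ 1. → (6, 1)
3Q: (6, 1) + (12, 11). λ = (11 - 1)/(12 - 6) ≡ 10/6 mod 13. 6⁻¹ ≡ 11 (mod 13), so λ ≡ 6.
  x = λ² - 6 - 12 = 36 - 18 ≡ 5; y = λ·(6 - 5) - 1 ≡ 5. → (5, 5)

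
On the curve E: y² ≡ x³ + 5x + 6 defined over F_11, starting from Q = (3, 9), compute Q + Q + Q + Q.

Repeated addition: build up to 4Q.
2Q: tangent at (3, 9): λ = (3·3² + 5)/(2·9) ≡ 10/7. 7⁻¹ ≡ 8 (mod 11), so λ ≡ 10·8 ≡ 3.
  x = λ² - 3 - 3 = 9 - 6 ≡ 3; y = λ·(3 - 3) - 9 ≡ 2. → (3, 2)
3Q: (3, 2) + (3, 9): same x and y₁ ≡ -y₂, so the sum is 𝒪.
4Q: 𝒪 + (3, 9) = (3, 9) (identity).

(3, 9)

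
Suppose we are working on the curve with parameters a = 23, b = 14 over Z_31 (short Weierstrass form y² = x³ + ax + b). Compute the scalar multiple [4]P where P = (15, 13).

(8, 20)

Repeated addition: build up to 4P.
2P: tangent at (15, 13): λ = (3·15² + 23)/(2·13) ≡ 16/26. 26⁻¹ ≡ 6 (mod 31) since 26·6 = 156 ≡ 1, so λ ≡ 16·6 ≡ 3.
  x = λ² - 15 - 15 = 9 - 30 ≡ 10; y = λ·(15 - 10) - 13 ≡ 2. → (10, 2)
3P: (10, 2) + (15, 13). λ = (13 - 2)/(15 - 10) ≡ 11/5 mod 31. 5⁻¹ ≡ 25 (mod 31), so λ ≡ 27.
  x = λ² - 10 - 15 = 729 - 25 ≡ 22; y = λ·(10 - 22) - 2 ≡ 15. → (22, 15)
4P: (22, 15) + (15, 13). λ = (13 - 15)/(15 - 22) ≡ 29/24 mod 31. 24⁻¹ ≡ 22 (mod 31), so λ ≡ 18.
  x = λ² - 22 - 15 = 324 - 37 ≡ 8; y = λ·(22 - 8) - 15 ≡ 20. → (8, 20)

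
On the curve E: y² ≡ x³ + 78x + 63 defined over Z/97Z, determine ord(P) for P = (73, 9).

6

2P: tangent at (73, 9): λ = (3·73² + 78)/(2·9) ≡ 60/18. 18⁻¹ ≡ 27 (mod 97), so λ ≡ 60·27 ≡ 68.
  x = λ² - 73 - 73 = 4624 - 146 ≡ 16; y = λ·(73 - 16) - 9 ≡ 84. → (16, 84)
3P: (16, 84) + (73, 9). λ = (9 - 84)/(73 - 16) ≡ 22/57 mod 97. 57⁻¹ ≡ 80 (mod 97), so λ ≡ 14.
  x = λ² - 16 - 73 = 196 - 89 ≡ 10; y = λ·(16 - 10) - 84 ≡ 0. → (10, 0)
4P: (10, 0) + (73, 9). λ = (9 - 0)/(73 - 10) ≡ 9/63 mod 97. 63⁻¹ ≡ 77 (mod 97), so λ ≡ 14.
  x = λ² - 10 - 73 = 196 - 83 ≡ 16; y = λ·(10 - 16) - 0 ≡ 13. → (16, 13)
5P: (16, 13) + (73, 9). λ = (9 - 13)/(73 - 16) ≡ 93/57 mod 97. 57⁻¹ ≡ 80 (mod 97) since 57·80 = 4560 ≡ 1, so λ ≡ 68.
  x = λ² - 16 - 73 = 4624 - 89 ≡ 73; y = λ·(16 - 73) - 13 ≡ 88. → (73, 88)
6P: (73, 88) + (73, 9): same x and y₁ ≡ -y₂, so the sum is the point at infinity.
6P = the point at infinity, so the order is 6.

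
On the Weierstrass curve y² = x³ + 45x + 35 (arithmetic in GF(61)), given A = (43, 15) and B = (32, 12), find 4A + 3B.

O

First 4A:
Double-and-add on 4 = (100)₂. Start with A = (43, 15) for the leading 1-bit.
double: tangent at (43, 15): λ = (3·43² + 45)/(2·15) ≡ 41/30. 30⁻¹ ≡ 59 (mod 61) since 30·59 = 1770 ≡ 1, so λ ≡ 41·59 ≡ 40.
  x = λ² - 43 - 43 = 1600 - 86 ≡ 50; y = λ·(43 - 50) - 15 ≡ 10. → (50, 10)
double: tangent at (50, 10): λ = (3·50² + 45)/(2·10) ≡ 42/20. 20⁻¹ ≡ 58 (mod 61) since 20·58 = 1160 ≡ 1, so λ ≡ 42·58 ≡ 57.
  x = λ² - 50 - 50 = 3249 - 100 ≡ 38; y = λ·(50 - 38) - 10 ≡ 3. → (38, 3)
4A = (38, 3).
Next 3B:
Repeated addition: build up to 3B.
2B: tangent at (32, 12): λ = (3·32² + 45)/(2·12) ≡ 6/24. 24⁻¹ ≡ 28 (mod 61) since 24·28 = 672 ≡ 1, so λ ≡ 6·28 ≡ 46.
  x = λ² - 32 - 32 = 2116 - 64 ≡ 39; y = λ·(32 - 39) - 12 ≡ 32. → (39, 32)
3B: (39, 32) + (32, 12). λ = (12 - 32)/(32 - 39) ≡ 41/54 mod 61. 54⁻¹ ≡ 26 (mod 61), so λ ≡ 29.
  x = λ² - 39 - 32 = 841 - 71 ≡ 38; y = λ·(39 - 38) - 32 ≡ 58. → (38, 58)
3B = (38, 58).
Finally 4A + 3B:
(38, 3) + (38, 58): same x and y₁ ≡ -y₂, so the sum is O.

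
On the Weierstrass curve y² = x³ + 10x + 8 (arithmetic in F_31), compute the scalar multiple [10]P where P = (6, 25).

Repeated addition: build up to 10P.
2P: tangent at (6, 25): λ = (3·6² + 10)/(2·25) ≡ 25/19. 19⁻¹ ≡ 18 (mod 31), so λ ≡ 25·18 ≡ 16.
  x = λ² - 6 - 6 = 256 - 12 ≡ 27; y = λ·(6 - 27) - 25 ≡ 11. → (27, 11)
3P: (27, 11) + (6, 25). λ = (25 - 11)/(6 - 27) ≡ 14/10 mod 31. 10⁻¹ ≡ 28 (mod 31) since 10·28 = 280 ≡ 1, so λ ≡ 20.
  x = λ² - 27 - 6 = 400 - 33 ≡ 26; y = λ·(27 - 26) - 11 ≡ 9. → (26, 9)
4P: (26, 9) + (6, 25). λ = (25 - 9)/(6 - 26) ≡ 16/11 mod 31. 11⁻¹ ≡ 17 (mod 31) since 11·17 = 187 ≡ 1, so λ ≡ 24.
  x = λ² - 26 - 6 = 576 - 32 ≡ 17; y = λ·(26 - 17) - 9 ≡ 21. → (17, 21)
5P: (17, 21) + (6, 25). λ = (25 - 21)/(6 - 17) ≡ 4/20 mod 31. 20⁻¹ ≡ 14 (mod 31) since 20·14 = 280 ≡ 1, so λ ≡ 25.
  x = λ² - 17 - 6 = 625 - 23 ≡ 13; y = λ·(17 - 13) - 21 ≡ 17. → (13, 17)
6P: (13, 17) + (6, 25). λ = (25 - 17)/(6 - 13) ≡ 8/24 mod 31. 24⁻¹ ≡ 22 (mod 31), so λ ≡ 21.
  x = λ² - 13 - 6 = 441 - 19 ≡ 19; y = λ·(13 - 19) - 17 ≡ 12. → (19, 12)
7P: (19, 12) + (6, 25). λ = (25 - 12)/(6 - 19) ≡ 13/18 mod 31. 18⁻¹ ≡ 19 (mod 31) since 18·19 = 342 ≡ 1, so λ ≡ 30.
  x = λ² - 19 - 6 = 900 - 25 ≡ 7; y = λ·(19 - 7) - 12 ≡ 7. → (7, 7)
8P: (7, 7) + (6, 25). λ = (25 - 7)/(6 - 7) ≡ 18/30 mod 31. 30⁻¹ ≡ 30 (mod 31) since 30·30 = 900 ≡ 1, so λ ≡ 13.
  x = λ² - 7 - 6 = 169 - 13 ≡ 1; y = λ·(7 - 1) - 7 ≡ 9. → (1, 9)
9P: (1, 9) + (6, 25). λ = (25 - 9)/(6 - 1) ≡ 16/5 mod 31. 5⁻¹ ≡ 25 (mod 31), so λ ≡ 28.
  x = λ² - 1 - 6 = 784 - 7 ≡ 2; y = λ·(1 - 2) - 9 ≡ 25. → (2, 25)
10P: (2, 25) + (6, 25). λ = (25 - 25)/(6 - 2) ≡ 0/4 mod 31. 4⁻¹ ≡ 8 (mod 31), so λ ≡ 0.
  x = λ² - 2 - 6 = 0 - 8 ≡ 23; y = λ·(2 - 23) - 25 ≡ 6. → (23, 6)

(23, 6)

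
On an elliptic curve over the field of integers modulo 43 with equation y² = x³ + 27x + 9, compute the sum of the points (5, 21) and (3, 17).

(39, 40)

(5, 21) + (3, 17). λ = (17 - 21)/(3 - 5) ≡ 39/41 mod 43. 41⁻¹ ≡ 21 (mod 43), so λ ≡ 2.
  x = λ² - 5 - 3 = 4 - 8 ≡ 39; y = λ·(5 - 39) - 21 ≡ 40. → (39, 40)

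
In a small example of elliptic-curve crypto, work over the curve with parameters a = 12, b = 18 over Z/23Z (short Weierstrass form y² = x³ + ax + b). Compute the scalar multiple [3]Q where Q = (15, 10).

Repeated addition: build up to 3Q.
2Q: tangent at (15, 10): λ = (3·15² + 12)/(2·10) ≡ 20/20. 20⁻¹ ≡ 15 (mod 23), so λ ≡ 20·15 ≡ 1.
  x = λ² - 15 - 15 = 1 - 30 ≡ 17; y = λ·(15 - 17) - 10 ≡ 11. → (17, 11)
3Q: (17, 11) + (15, 10). λ = (10 - 11)/(15 - 17) ≡ 22/21 mod 23. 21⁻¹ ≡ 11 (mod 23) since 21·11 = 231 ≡ 1, so λ ≡ 12.
  x = λ² - 17 - 15 = 144 - 32 ≡ 20; y = λ·(17 - 20) - 11 ≡ 22. → (20, 22)

(20, 22)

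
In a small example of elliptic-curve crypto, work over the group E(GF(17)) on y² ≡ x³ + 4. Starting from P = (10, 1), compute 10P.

(12, 10)

Repeated addition: build up to 10P.
2P: tangent at (10, 1): λ = (3·10² + 0)/(2·1) ≡ 11/2. 2⁻¹ ≡ 9 (mod 17), so λ ≡ 11·9 ≡ 14.
  x = λ² - 10 - 10 = 196 - 20 ≡ 6; y = λ·(10 - 6) - 1 ≡ 4. → (6, 4)
3P: (6, 4) + (10, 1). λ = (1 - 4)/(10 - 6) ≡ 14/4 mod 17. 4⁻¹ ≡ 13 (mod 17), so λ ≡ 12.
  x = λ² - 6 - 10 = 144 - 16 ≡ 9; y = λ·(6 - 9) - 4 ≡ 11. → (9, 11)
4P: (9, 11) + (10, 1). λ = (1 - 11)/(10 - 9) ≡ 7/1 mod 17. 1⁻¹ ≡ 1 (mod 17), so λ ≡ 7.
  x = λ² - 9 - 10 = 49 - 19 ≡ 13; y = λ·(9 - 13) - 11 ≡ 12. → (13, 12)
5P: (13, 12) + (10, 1). λ = (1 - 12)/(10 - 13) ≡ 6/14 mod 17. 14⁻¹ ≡ 11 (mod 17), so λ ≡ 15.
  x = λ² - 13 - 10 = 225 - 23 ≡ 15; y = λ·(13 - 15) - 12 ≡ 9. → (15, 9)
6P: (15, 9) + (10, 1). λ = (1 - 9)/(10 - 15) ≡ 9/12 mod 17. 12⁻¹ ≡ 10 (mod 17) since 12·10 = 120 ≡ 1, so λ ≡ 5.
  x = λ² - 15 - 10 = 25 - 25 ≡ 0; y = λ·(15 - 0) - 9 ≡ 15. → (0, 15)
7P: (0, 15) + (10, 1). λ = (1 - 15)/(10 - 0) ≡ 3/10 mod 17. 10⁻¹ ≡ 12 (mod 17) since 10·12 = 120 ≡ 1, so λ ≡ 2.
  x = λ² - 0 - 10 = 4 - 10 ≡ 11; y = λ·(0 - 11) - 15 ≡ 14. → (11, 14)
8P: (11, 14) + (10, 1). λ = (1 - 14)/(10 - 11) ≡ 4/16 mod 17. 16⁻¹ ≡ 16 (mod 17), so λ ≡ 13.
  x = λ² - 11 - 10 = 169 - 21 ≡ 12; y = λ·(11 - 12) - 14 ≡ 7. → (12, 7)
9P: (12, 7) + (10, 1). λ = (1 - 7)/(10 - 12) ≡ 11/15 mod 17. 15⁻¹ ≡ 8 (mod 17), so λ ≡ 3.
  x = λ² - 12 - 10 = 9 - 22 ≡ 4; y = λ·(12 - 4) - 7 ≡ 0. → (4, 0)
10P: (4, 0) + (10, 1). λ = (1 - 0)/(10 - 4) ≡ 1/6 mod 17. 6⁻¹ ≡ 3 (mod 17), so λ ≡ 3.
  x = λ² - 4 - 10 = 9 - 14 ≡ 12; y = λ·(4 - 12) - 0 ≡ 10. → (12, 10)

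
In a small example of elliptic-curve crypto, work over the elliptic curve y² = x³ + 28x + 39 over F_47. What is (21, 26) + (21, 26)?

(7, 25)

tangent at (21, 26): λ = (3·21² + 28)/(2·26) ≡ 35/5. 5⁻¹ ≡ 19 (mod 47) since 5·19 = 95 ≡ 1, so λ ≡ 35·19 ≡ 7.
  x = λ² - 21 - 21 = 49 - 42 ≡ 7; y = λ·(21 - 7) - 26 ≡ 25. → (7, 25)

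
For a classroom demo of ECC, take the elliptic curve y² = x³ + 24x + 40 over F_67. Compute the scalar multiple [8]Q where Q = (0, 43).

(51, 7)

Double-and-add on 8 = (1000)₂. Start with Q = (0, 43) for the leading 1-bit.
double: tangent at (0, 43): λ = (3·0² + 24)/(2·43) ≡ 24/19. 19⁻¹ ≡ 60 (mod 67) since 19·60 = 1140 ≡ 1, so λ ≡ 24·60 ≡ 33.
  x = λ² - 0 - 0 = 1089 - 0 ≡ 17; y = λ·(0 - 17) - 43 ≡ 66. → (17, 66)
double: tangent at (17, 66): λ = (3·17² + 24)/(2·66) ≡ 20/65. 65⁻¹ ≡ 33 (mod 67) since 65·33 = 2145 ≡ 1, so λ ≡ 20·33 ≡ 57.
  x = λ² - 17 - 17 = 3249 - 34 ≡ 66; y = λ·(17 - 66) - 66 ≡ 22. → (66, 22)
double: tangent at (66, 22): λ = (3·66² + 24)/(2·22) ≡ 27/44. 44⁻¹ ≡ 32 (mod 67) since 44·32 = 1408 ≡ 1, so λ ≡ 27·32 ≡ 60.
  x = λ² - 66 - 66 = 3600 - 132 ≡ 51; y = λ·(66 - 51) - 22 ≡ 7. → (51, 7)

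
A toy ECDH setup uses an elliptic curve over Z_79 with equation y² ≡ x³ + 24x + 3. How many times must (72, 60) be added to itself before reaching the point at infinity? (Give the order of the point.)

10

2P: tangent at (72, 60): λ = (3·72² + 24)/(2·60) ≡ 13/41. 41⁻¹ ≡ 27 (mod 79), so λ ≡ 13·27 ≡ 35.
  x = λ² - 72 - 72 = 1225 - 144 ≡ 54; y = λ·(72 - 54) - 60 ≡ 17. → (54, 17)
3P: (54, 17) + (72, 60). λ = (60 - 17)/(72 - 54) ≡ 43/18 mod 79. 18⁻¹ ≡ 22 (mod 79), so λ ≡ 77.
  x = λ² - 54 - 72 = 5929 - 126 ≡ 36; y = λ·(54 - 36) - 17 ≡ 26. → (36, 26)
4P: (36, 26) + (72, 60). λ = (60 - 26)/(72 - 36) ≡ 34/36 mod 79. 36⁻¹ ≡ 11 (mod 79) since 36·11 = 396 ≡ 1, so λ ≡ 58.
  x = λ² - 36 - 72 = 3364 - 108 ≡ 17; y = λ·(36 - 17) - 26 ≡ 49. → (17, 49)
5P: (17, 49) + (72, 60). λ = (60 - 49)/(72 - 17) ≡ 11/55 mod 79. 55⁻¹ ≡ 23 (mod 79), so λ ≡ 16.
  x = λ² - 17 - 72 = 256 - 89 ≡ 9; y = λ·(17 - 9) - 49 ≡ 0. → (9, 0)
6P: (9, 0) + (72, 60). λ = (60 - 0)/(72 - 9) ≡ 60/63 mod 79. 63⁻¹ ≡ 74 (mod 79), so λ ≡ 16.
  x = λ² - 9 - 72 = 256 - 81 ≡ 17; y = λ·(9 - 17) - 0 ≡ 30. → (17, 30)
7P: (17, 30) + (72, 60). λ = (60 - 30)/(72 - 17) ≡ 30/55 mod 79. 55⁻¹ ≡ 23 (mod 79) since 55·23 = 1265 ≡ 1, so λ ≡ 58.
  x = λ² - 17 - 72 = 3364 - 89 ≡ 36; y = λ·(17 - 36) - 30 ≡ 53. → (36, 53)
8P: (36, 53) + (72, 60). λ = (60 - 53)/(72 - 36) ≡ 7/36 mod 79. 36⁻¹ ≡ 11 (mod 79), so λ ≡ 77.
  x = λ² - 36 - 72 = 5929 - 108 ≡ 54; y = λ·(36 - 54) - 53 ≡ 62. → (54, 62)
9P: (54, 62) + (72, 60). λ = (60 - 62)/(72 - 54) ≡ 77/18 mod 79. 18⁻¹ ≡ 22 (mod 79), so λ ≡ 35.
  x = λ² - 54 - 72 = 1225 - 126 ≡ 72; y = λ·(54 - 72) - 62 ≡ 19. → (72, 19)
10P: (72, 19) + (72, 60): same x and y₁ ≡ -y₂, so the sum is the point at infinity.
10P = the point at infinity, so the order is 10.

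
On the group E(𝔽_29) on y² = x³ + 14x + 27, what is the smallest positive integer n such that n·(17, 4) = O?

7

2P: tangent at (17, 4): λ = (3·17² + 14)/(2·4) ≡ 11/8. 8⁻¹ ≡ 11 (mod 29) since 8·11 = 88 ≡ 1, so λ ≡ 11·11 ≡ 5.
  x = λ² - 17 - 17 = 25 - 34 ≡ 20; y = λ·(17 - 20) - 4 ≡ 10. → (20, 10)
3P: (20, 10) + (17, 4). λ = (4 - 10)/(17 - 20) ≡ 23/26 mod 29. 26⁻¹ ≡ 19 (mod 29), so λ ≡ 2.
  x = λ² - 20 - 17 = 4 - 37 ≡ 25; y = λ·(20 - 25) - 10 ≡ 9. → (25, 9)
4P: (25, 9) + (17, 4). λ = (4 - 9)/(17 - 25) ≡ 24/21 mod 29. 21⁻¹ ≡ 18 (mod 29) since 21·18 = 378 ≡ 1, so λ ≡ 26.
  x = λ² - 25 - 17 = 676 - 42 ≡ 25; y = λ·(25 - 25) - 9 ≡ 20. → (25, 20)
5P: (25, 20) + (17, 4). λ = (4 - 20)/(17 - 25) ≡ 13/21 mod 29. 21⁻¹ ≡ 18 (mod 29) since 21·18 = 378 ≡ 1, so λ ≡ 2.
  x = λ² - 25 - 17 = 4 - 42 ≡ 20; y = λ·(25 - 20) - 20 ≡ 19. → (20, 19)
6P: (20, 19) + (17, 4). λ = (4 - 19)/(17 - 20) ≡ 14/26 mod 29. 26⁻¹ ≡ 19 (mod 29) since 26·19 = 494 ≡ 1, so λ ≡ 5.
  x = λ² - 20 - 17 = 25 - 37 ≡ 17; y = λ·(20 - 17) - 19 ≡ 25. → (17, 25)
7P: (17, 25) + (17, 4): same x and y₁ ≡ -y₂, so the sum is O.
7P = O, so the order is 7.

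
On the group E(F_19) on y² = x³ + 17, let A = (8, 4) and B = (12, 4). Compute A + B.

(8, 4) + (12, 4). λ = (4 - 4)/(12 - 8) ≡ 0/4 mod 19. 4⁻¹ ≡ 5 (mod 19) since 4·5 = 20 ≡ 1, so λ ≡ 0.
  x = λ² - 8 - 12 = 0 - 20 ≡ 18; y = λ·(8 - 18) - 4 ≡ 15. → (18, 15)

(18, 15)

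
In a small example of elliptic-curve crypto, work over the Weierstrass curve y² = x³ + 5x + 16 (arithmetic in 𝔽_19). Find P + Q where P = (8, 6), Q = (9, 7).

(3, 18)

(8, 6) + (9, 7). λ = (7 - 6)/(9 - 8) ≡ 1/1 mod 19. 1⁻¹ ≡ 1 (mod 19), so λ ≡ 1.
  x = λ² - 8 - 9 = 1 - 17 ≡ 3; y = λ·(8 - 3) - 6 ≡ 18. → (3, 18)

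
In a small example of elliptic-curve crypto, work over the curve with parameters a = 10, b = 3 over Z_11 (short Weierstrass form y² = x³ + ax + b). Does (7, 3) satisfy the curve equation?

y² = 3² ≡ 9; x³ + 10x + 3 = 416 ≡ 9 (mod 11). 9 = 9.

yes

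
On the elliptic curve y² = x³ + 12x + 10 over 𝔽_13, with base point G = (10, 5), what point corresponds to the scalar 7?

(12, 7)

Repeated addition: build up to 7G.
2G: tangent at (10, 5): λ = (3·10² + 12)/(2·5) ≡ 0/10. 10⁻¹ ≡ 4 (mod 13) since 10·4 = 40 ≡ 1, so λ ≡ 0·4 ≡ 0.
  x = λ² - 10 - 10 = 0 - 20 ≡ 6; y = λ·(10 - 6) - 5 ≡ 8. → (6, 8)
3G: (6, 8) + (10, 5). λ = (5 - 8)/(10 - 6) ≡ 10/4 mod 13. 4⁻¹ ≡ 10 (mod 13) since 4·10 = 40 ≡ 1, so λ ≡ 9.
  x = λ² - 6 - 10 = 81 - 16 ≡ 0; y = λ·(6 - 0) - 8 ≡ 7. → (0, 7)
4G: (0, 7) + (10, 5). λ = (5 - 7)/(10 - 0) ≡ 11/10 mod 13. 10⁻¹ ≡ 4 (mod 13), so λ ≡ 5.
  x = λ² - 0 - 10 = 25 - 10 ≡ 2; y = λ·(0 - 2) - 7 ≡ 9. → (2, 9)
5G: (2, 9) + (10, 5). λ = (5 - 9)/(10 - 2) ≡ 9/8 mod 13. 8⁻¹ ≡ 5 (mod 13), so λ ≡ 6.
  x = λ² - 2 - 10 = 36 - 12 ≡ 11; y = λ·(2 - 11) - 9 ≡ 2. → (11, 2)
6G: (11, 2) + (10, 5). λ = (5 - 2)/(10 - 11) ≡ 3/12 mod 13. 12⁻¹ ≡ 12 (mod 13) since 12·12 = 144 ≡ 1, so λ ≡ 10.
  x = λ² - 11 - 10 = 100 - 21 ≡ 1; y = λ·(11 - 1) - 2 ≡ 7. → (1, 7)
7G: (1, 7) + (10, 5). λ = (5 - 7)/(10 - 1) ≡ 11/9 mod 13. 9⁻¹ ≡ 3 (mod 13), so λ ≡ 7.
  x = λ² - 1 - 10 = 49 - 11 ≡ 12; y = λ·(1 - 12) - 7 ≡ 7. → (12, 7)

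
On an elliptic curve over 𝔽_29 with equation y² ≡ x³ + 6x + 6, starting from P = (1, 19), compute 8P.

(9, 8)

Repeated addition: build up to 8P.
2P: tangent at (1, 19): λ = (3·1² + 6)/(2·19) ≡ 9/9. 9⁻¹ ≡ 13 (mod 29), so λ ≡ 9·13 ≡ 1.
  x = λ² - 1 - 1 = 1 - 2 ≡ 28; y = λ·(1 - 28) - 19 ≡ 12. → (28, 12)
3P: (28, 12) + (1, 19). λ = (19 - 12)/(1 - 28) ≡ 7/2 mod 29. 2⁻¹ ≡ 15 (mod 29), so λ ≡ 18.
  x = λ² - 28 - 1 = 324 - 29 ≡ 5; y = λ·(28 - 5) - 12 ≡ 25. → (5, 25)
4P: (5, 25) + (1, 19). λ = (19 - 25)/(1 - 5) ≡ 23/25 mod 29. 25⁻¹ ≡ 7 (mod 29), so λ ≡ 16.
  x = λ² - 5 - 1 = 256 - 6 ≡ 18; y = λ·(5 - 18) - 25 ≡ 28. → (18, 28)
5P: (18, 28) + (1, 19). λ = (19 - 28)/(1 - 18) ≡ 20/12 mod 29. 12⁻¹ ≡ 17 (mod 29), so λ ≡ 21.
  x = λ² - 18 - 1 = 441 - 19 ≡ 16; y = λ·(18 - 16) - 28 ≡ 14. → (16, 14)
6P: (16, 14) + (1, 19). λ = (19 - 14)/(1 - 16) ≡ 5/14 mod 29. 14⁻¹ ≡ 27 (mod 29), so λ ≡ 19.
  x = λ² - 16 - 1 = 361 - 17 ≡ 25; y = λ·(16 - 25) - 14 ≡ 18. → (25, 18)
7P: (25, 18) + (1, 19). λ = (19 - 18)/(1 - 25) ≡ 1/5 mod 29. 5⁻¹ ≡ 6 (mod 29) since 5·6 = 30 ≡ 1, so λ ≡ 6.
  x = λ² - 25 - 1 = 36 - 26 ≡ 10; y = λ·(25 - 10) - 18 ≡ 14. → (10, 14)
8P: (10, 14) + (1, 19). λ = (19 - 14)/(1 - 10) ≡ 5/20 mod 29. 20⁻¹ ≡ 16 (mod 29), so λ ≡ 22.
  x = λ² - 10 - 1 = 484 - 11 ≡ 9; y = λ·(10 - 9) - 14 ≡ 8. → (9, 8)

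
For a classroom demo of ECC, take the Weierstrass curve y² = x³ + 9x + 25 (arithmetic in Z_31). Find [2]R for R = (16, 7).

(18, 6)

tangent at (16, 7): λ = (3·16² + 9)/(2·7) ≡ 2/14. 14⁻¹ ≡ 20 (mod 31), so λ ≡ 2·20 ≡ 9.
  x = λ² - 16 - 16 = 81 - 32 ≡ 18; y = λ·(16 - 18) - 7 ≡ 6. → (18, 6)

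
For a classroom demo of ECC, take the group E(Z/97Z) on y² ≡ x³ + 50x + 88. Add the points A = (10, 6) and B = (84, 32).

(10, 6) + (84, 32). λ = (32 - 6)/(84 - 10) ≡ 26/74 mod 97. 74⁻¹ ≡ 59 (mod 97), so λ ≡ 79.
  x = λ² - 10 - 84 = 6241 - 94 ≡ 36; y = λ·(10 - 36) - 6 ≡ 74. → (36, 74)

(36, 74)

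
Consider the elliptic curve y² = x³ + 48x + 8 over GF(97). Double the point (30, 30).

tangent at (30, 30): λ = (3·30² + 48)/(2·30) ≡ 32/60. 60⁻¹ ≡ 76 (mod 97), so λ ≡ 32·76 ≡ 7.
  x = λ² - 30 - 30 = 49 - 60 ≡ 86; y = λ·(30 - 86) - 30 ≡ 63. → (86, 63)

(86, 63)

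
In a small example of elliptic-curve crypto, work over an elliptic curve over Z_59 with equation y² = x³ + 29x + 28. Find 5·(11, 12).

(20, 42)

Write G = (11, 12).
Repeated addition: build up to 5G.
2G: tangent at (11, 12): λ = (3·11² + 29)/(2·12) ≡ 38/24. 24⁻¹ ≡ 32 (mod 59) since 24·32 = 768 ≡ 1, so λ ≡ 38·32 ≡ 36.
  x = λ² - 11 - 11 = 1296 - 22 ≡ 35; y = λ·(11 - 35) - 12 ≡ 9. → (35, 9)
3G: (35, 9) + (11, 12). λ = (12 - 9)/(11 - 35) ≡ 3/35 mod 59. 35⁻¹ ≡ 27 (mod 59), so λ ≡ 22.
  x = λ² - 35 - 11 = 484 - 46 ≡ 25; y = λ·(35 - 25) - 9 ≡ 34. → (25, 34)
4G: (25, 34) + (11, 12). λ = (12 - 34)/(11 - 25) ≡ 37/45 mod 59. 45⁻¹ ≡ 21 (mod 59) since 45·21 = 945 ≡ 1, so λ ≡ 10.
  x = λ² - 25 - 11 = 100 - 36 ≡ 5; y = λ·(25 - 5) - 34 ≡ 48. → (5, 48)
5G: (5, 48) + (11, 12). λ = (12 - 48)/(11 - 5) ≡ 23/6 mod 59. 6⁻¹ ≡ 10 (mod 59), so λ ≡ 53.
  x = λ² - 5 - 11 = 2809 - 16 ≡ 20; y = λ·(5 - 20) - 48 ≡ 42. → (20, 42)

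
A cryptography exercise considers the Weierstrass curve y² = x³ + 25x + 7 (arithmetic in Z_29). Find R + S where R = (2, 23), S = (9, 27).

(13, 8)

(2, 23) + (9, 27). λ = (27 - 23)/(9 - 2) ≡ 4/7 mod 29. 7⁻¹ ≡ 25 (mod 29) since 7·25 = 175 ≡ 1, so λ ≡ 13.
  x = λ² - 2 - 9 = 169 - 11 ≡ 13; y = λ·(2 - 13) - 23 ≡ 8. → (13, 8)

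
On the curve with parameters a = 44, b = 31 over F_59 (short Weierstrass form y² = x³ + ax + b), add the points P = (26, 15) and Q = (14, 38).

(28, 38)

(26, 15) + (14, 38). λ = (38 - 15)/(14 - 26) ≡ 23/47 mod 59. 47⁻¹ ≡ 54 (mod 59), so λ ≡ 3.
  x = λ² - 26 - 14 = 9 - 40 ≡ 28; y = λ·(26 - 28) - 15 ≡ 38. → (28, 38)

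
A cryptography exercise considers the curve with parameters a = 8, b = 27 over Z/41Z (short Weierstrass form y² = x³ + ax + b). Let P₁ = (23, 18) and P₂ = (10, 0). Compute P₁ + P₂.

(40, 31)

(23, 18) + (10, 0). λ = (0 - 18)/(10 - 23) ≡ 23/28 mod 41. 28⁻¹ ≡ 22 (mod 41), so λ ≡ 14.
  x = λ² - 23 - 10 = 196 - 33 ≡ 40; y = λ·(23 - 40) - 18 ≡ 31. → (40, 31)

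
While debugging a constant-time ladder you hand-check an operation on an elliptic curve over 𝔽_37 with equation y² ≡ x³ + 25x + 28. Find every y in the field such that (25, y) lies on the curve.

none

x³ + 25x + 28 = 16278 ≡ 35 (mod 37).
35 is a non-residue mod 37; no y exists.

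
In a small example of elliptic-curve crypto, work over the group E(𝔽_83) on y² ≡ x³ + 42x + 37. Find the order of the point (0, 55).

11

2P: tangent at (0, 55): λ = (3·0² + 42)/(2·55) ≡ 42/27. 27⁻¹ ≡ 40 (mod 83), so λ ≡ 42·40 ≡ 20.
  x = λ² - 0 - 0 = 400 - 0 ≡ 68; y = λ·(0 - 68) - 55 ≡ 79. → (68, 79)
3P: (68, 79) + (0, 55). λ = (55 - 79)/(0 - 68) ≡ 59/15 mod 83. 15⁻¹ ≡ 72 (mod 83), so λ ≡ 15.
  x = λ² - 68 - 0 = 225 - 68 ≡ 74; y = λ·(68 - 74) - 79 ≡ 80. → (74, 80)
4P: (74, 80) + (0, 55). λ = (55 - 80)/(0 - 74) ≡ 58/9 mod 83. 9⁻¹ ≡ 37 (mod 83) since 9·37 = 333 ≡ 1, so λ ≡ 71.
  x = λ² - 74 - 0 = 5041 - 74 ≡ 70; y = λ·(74 - 70) - 80 ≡ 38. → (70, 38)
5P: (70, 38) + (0, 55). λ = (55 - 38)/(0 - 70) ≡ 17/13 mod 83. 13⁻¹ ≡ 32 (mod 83), so λ ≡ 46.
  x = λ² - 70 - 0 = 2116 - 70 ≡ 54; y = λ·(70 - 54) - 38 ≡ 34. → (54, 34)
6P: (54, 34) + (0, 55). λ = (55 - 34)/(0 - 54) ≡ 21/29 mod 83. 29⁻¹ ≡ 63 (mod 83), so λ ≡ 78.
  x = λ² - 54 - 0 = 6084 - 54 ≡ 54; y = λ·(54 - 54) - 34 ≡ 49. → (54, 49)
7P: (54, 49) + (0, 55). λ = (55 - 49)/(0 - 54) ≡ 6/29 mod 83. 29⁻¹ ≡ 63 (mod 83), so λ ≡ 46.
  x = λ² - 54 - 0 = 2116 - 54 ≡ 70; y = λ·(54 - 70) - 49 ≡ 45. → (70, 45)
8P: (70, 45) + (0, 55). λ = (55 - 45)/(0 - 70) ≡ 10/13 mod 83. 13⁻¹ ≡ 32 (mod 83), so λ ≡ 71.
  x = λ² - 70 - 0 = 5041 - 70 ≡ 74; y = λ·(70 - 74) - 45 ≡ 3. → (74, 3)
9P: (74, 3) + (0, 55). λ = (55 - 3)/(0 - 74) ≡ 52/9 mod 83. 9⁻¹ ≡ 37 (mod 83), so λ ≡ 15.
  x = λ² - 74 - 0 = 225 - 74 ≡ 68; y = λ·(74 - 68) - 3 ≡ 4. → (68, 4)
10P: (68, 4) + (0, 55). λ = (55 - 4)/(0 - 68) ≡ 51/15 mod 83. 15⁻¹ ≡ 72 (mod 83) since 15·72 = 1080 ≡ 1, so λ ≡ 20.
  x = λ² - 68 - 0 = 400 - 68 ≡ 0; y = λ·(68 - 0) - 4 ≡ 28. → (0, 28)
11P: (0, 28) + (0, 55): same x and y₁ ≡ -y₂, so the sum is 𝒪.
11P = 𝒪, so the order is 11.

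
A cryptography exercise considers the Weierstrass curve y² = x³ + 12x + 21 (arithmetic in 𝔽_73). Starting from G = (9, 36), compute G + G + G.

(45, 12)

Repeated addition: build up to 3G.
2G: tangent at (9, 36): λ = (3·9² + 12)/(2·36) ≡ 36/72. 72⁻¹ ≡ 72 (mod 73), so λ ≡ 36·72 ≡ 37.
  x = λ² - 9 - 9 = 1369 - 18 ≡ 37; y = λ·(9 - 37) - 36 ≡ 23. → (37, 23)
3G: (37, 23) + (9, 36). λ = (36 - 23)/(9 - 37) ≡ 13/45 mod 73. 45⁻¹ ≡ 13 (mod 73), so λ ≡ 23.
  x = λ² - 37 - 9 = 529 - 46 ≡ 45; y = λ·(37 - 45) - 23 ≡ 12. → (45, 12)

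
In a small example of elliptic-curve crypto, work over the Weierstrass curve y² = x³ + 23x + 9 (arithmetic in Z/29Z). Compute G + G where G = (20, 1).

(17, 21)

tangent at (20, 1): λ = (3·20² + 23)/(2·1) ≡ 5/2. 2⁻¹ ≡ 15 (mod 29), so λ ≡ 5·15 ≡ 17.
  x = λ² - 20 - 20 = 289 - 40 ≡ 17; y = λ·(20 - 17) - 1 ≡ 21. → (17, 21)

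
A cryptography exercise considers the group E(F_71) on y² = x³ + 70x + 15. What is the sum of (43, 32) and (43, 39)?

The two points share x = 43 and their y-coordinates satisfy 32 + 39 ≡ 0 (mod 71), so they are inverses. Their sum is ∞.

O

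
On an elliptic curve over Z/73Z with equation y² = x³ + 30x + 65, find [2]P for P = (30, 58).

tangent at (30, 58): λ = (3·30² + 30)/(2·58) ≡ 29/43. 43⁻¹ ≡ 17 (mod 73), so λ ≡ 29·17 ≡ 55.
  x = λ² - 30 - 30 = 3025 - 60 ≡ 45; y = λ·(30 - 45) - 58 ≡ 66. → (45, 66)

(45, 66)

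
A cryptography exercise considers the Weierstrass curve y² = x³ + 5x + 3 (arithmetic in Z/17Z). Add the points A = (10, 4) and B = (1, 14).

(10, 4) + (1, 14). λ = (14 - 4)/(1 - 10) ≡ 10/8 mod 17. 8⁻¹ ≡ 15 (mod 17), so λ ≡ 14.
  x = λ² - 10 - 1 = 196 - 11 ≡ 15; y = λ·(10 - 15) - 4 ≡ 11. → (15, 11)

(15, 11)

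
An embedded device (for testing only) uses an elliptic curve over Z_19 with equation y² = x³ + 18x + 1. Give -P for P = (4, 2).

(4, 17)

-(4, 2) = (4, -2 mod 19) = (4, 17).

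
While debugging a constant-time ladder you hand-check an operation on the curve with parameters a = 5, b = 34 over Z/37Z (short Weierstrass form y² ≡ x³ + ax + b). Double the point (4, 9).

(17, 0)

tangent at (4, 9): λ = (3·4² + 5)/(2·9) ≡ 16/18. 18⁻¹ ≡ 35 (mod 37), so λ ≡ 16·35 ≡ 5.
  x = λ² - 4 - 4 = 25 - 8 ≡ 17; y = λ·(4 - 17) - 9 ≡ 0. → (17, 0)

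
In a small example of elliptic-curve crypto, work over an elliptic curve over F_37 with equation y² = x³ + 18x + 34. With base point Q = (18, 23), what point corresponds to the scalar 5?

Double-and-add on 5 = (101)₂. Start with Q = (18, 23) for the leading 1-bit.
double: tangent at (18, 23): λ = (3·18² + 18)/(2·23) ≡ 28/9. 9⁻¹ ≡ 33 (mod 37), so λ ≡ 28·33 ≡ 36.
  x = λ² - 18 - 18 = 1296 - 36 ≡ 2; y = λ·(18 - 2) - 23 ≡ 35. → (2, 35)
double: tangent at (2, 35): λ = (3·2² + 18)/(2·35) ≡ 30/33. 33⁻¹ ≡ 9 (mod 37), so λ ≡ 30·9 ≡ 11.
  x = λ² - 2 - 2 = 121 - 4 ≡ 6; y = λ·(2 - 6) - 35 ≡ 32. → (6, 32)
add Q: (6, 32) + (18, 23). λ = (23 - 32)/(18 - 6) ≡ 28/12 mod 37. 12⁻¹ ≡ 34 (mod 37) since 12·34 = 408 ≡ 1, so λ ≡ 27.
  x = λ² - 6 - 18 = 729 - 24 ≡ 2; y = λ·(6 - 2) - 32 ≡ 2. → (2, 2)

(2, 2)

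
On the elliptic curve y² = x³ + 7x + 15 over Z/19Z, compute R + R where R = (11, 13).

(13, 17)

tangent at (11, 13): λ = (3·11² + 7)/(2·13) ≡ 9/7. 7⁻¹ ≡ 11 (mod 19), so λ ≡ 9·11 ≡ 4.
  x = λ² - 11 - 11 = 16 - 22 ≡ 13; y = λ·(11 - 13) - 13 ≡ 17. → (13, 17)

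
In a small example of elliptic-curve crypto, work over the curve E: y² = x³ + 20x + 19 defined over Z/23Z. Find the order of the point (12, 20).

2P: tangent at (12, 20): λ = (3·12² + 20)/(2·20) ≡ 15/17. 17⁻¹ ≡ 19 (mod 23) since 17·19 = 323 ≡ 1, so λ ≡ 15·19 ≡ 9.
  x = λ² - 12 - 12 = 81 - 24 ≡ 11; y = λ·(12 - 11) - 20 ≡ 12. → (11, 12)
3P: (11, 12) + (12, 20). λ = (20 - 12)/(12 - 11) ≡ 8/1 mod 23. 1⁻¹ ≡ 1 (mod 23) since 1·1 = 1 ≡ 1, so λ ≡ 8.
  x = λ² - 11 - 12 = 64 - 23 ≡ 18; y = λ·(11 - 18) - 12 ≡ 1. → (18, 1)
4P: (18, 1) + (12, 20). λ = (20 - 1)/(12 - 18) ≡ 19/17 mod 23. 17⁻¹ ≡ 19 (mod 23), so λ ≡ 16.
  x = λ² - 18 - 12 = 256 - 30 ≡ 19; y = λ·(18 - 19) - 1 ≡ 6. → (19, 6)
5P: (19, 6) + (12, 20). λ = (20 - 6)/(12 - 19) ≡ 14/16 mod 23. 16⁻¹ ≡ 13 (mod 23) since 16·13 = 208 ≡ 1, so λ ≡ 21.
  x = λ² - 19 - 12 = 441 - 31 ≡ 19; y = λ·(19 - 19) - 6 ≡ 17. → (19, 17)
6P: (19, 17) + (12, 20). λ = (20 - 17)/(12 - 19) ≡ 3/16 mod 23. 16⁻¹ ≡ 13 (mod 23), so λ ≡ 16.
  x = λ² - 19 - 12 = 256 - 31 ≡ 18; y = λ·(19 - 18) - 17 ≡ 22. → (18, 22)
7P: (18, 22) + (12, 20). λ = (20 - 22)/(12 - 18) ≡ 21/17 mod 23. 17⁻¹ ≡ 19 (mod 23) since 17·19 = 323 ≡ 1, so λ ≡ 8.
  x = λ² - 18 - 12 = 64 - 30 ≡ 11; y = λ·(18 - 11) - 22 ≡ 11. → (11, 11)
8P: (11, 11) + (12, 20). λ = (20 - 11)/(12 - 11) ≡ 9/1 mod 23. 1⁻¹ ≡ 1 (mod 23), so λ ≡ 9.
  x = λ² - 11 - 12 = 81 - 23 ≡ 12; y = λ·(11 - 12) - 11 ≡ 3. → (12, 3)
9P: (12, 3) + (12, 20): same x and y₁ ≡ -y₂, so the sum is 𝒪.
9P = 𝒪, so the order is 9.

9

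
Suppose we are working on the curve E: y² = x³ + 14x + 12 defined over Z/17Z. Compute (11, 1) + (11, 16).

O

The two points share x = 11 and their y-coordinates satisfy 1 + 16 ≡ 0 (mod 17), so they are inverses. Their sum is O.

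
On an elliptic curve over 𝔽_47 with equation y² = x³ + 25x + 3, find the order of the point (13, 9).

2P: tangent at (13, 9): λ = (3·13² + 25)/(2·9) ≡ 15/18. 18⁻¹ ≡ 34 (mod 47) since 18·34 = 612 ≡ 1, so λ ≡ 15·34 ≡ 40.
  x = λ² - 13 - 13 = 1600 - 26 ≡ 23; y = λ·(13 - 23) - 9 ≡ 14. → (23, 14)
3P: (23, 14) + (13, 9). λ = (9 - 14)/(13 - 23) ≡ 42/37 mod 47. 37⁻¹ ≡ 14 (mod 47), so λ ≡ 24.
  x = λ² - 23 - 13 = 576 - 36 ≡ 23; y = λ·(23 - 23) - 14 ≡ 33. → (23, 33)
4P: (23, 33) + (13, 9). λ = (9 - 33)/(13 - 23) ≡ 23/37 mod 47. 37⁻¹ ≡ 14 (mod 47), so λ ≡ 40.
  x = λ² - 23 - 13 = 1600 - 36 ≡ 13; y = λ·(23 - 13) - 33 ≡ 38. → (13, 38)
5P: (13, 38) + (13, 9): same x and y₁ ≡ -y₂, so the sum is ∞.
5P = ∞, so the order is 5.

5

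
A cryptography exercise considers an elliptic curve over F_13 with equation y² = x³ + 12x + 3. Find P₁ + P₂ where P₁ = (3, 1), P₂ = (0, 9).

(7, 1)

(3, 1) + (0, 9). λ = (9 - 1)/(0 - 3) ≡ 8/10 mod 13. 10⁻¹ ≡ 4 (mod 13), so λ ≡ 6.
  x = λ² - 3 - 0 = 36 - 3 ≡ 7; y = λ·(3 - 7) - 1 ≡ 1. → (7, 1)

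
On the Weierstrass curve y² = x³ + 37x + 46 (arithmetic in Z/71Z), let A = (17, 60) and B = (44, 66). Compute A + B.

(17, 60) + (44, 66). λ = (66 - 60)/(44 - 17) ≡ 6/27 mod 71. 27⁻¹ ≡ 50 (mod 71), so λ ≡ 16.
  x = λ² - 17 - 44 = 256 - 61 ≡ 53; y = λ·(17 - 53) - 60 ≡ 3. → (53, 3)

(53, 3)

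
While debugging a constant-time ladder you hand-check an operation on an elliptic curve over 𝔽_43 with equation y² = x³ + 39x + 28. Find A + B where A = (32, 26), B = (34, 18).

(36, 33)

(32, 26) + (34, 18). λ = (18 - 26)/(34 - 32) ≡ 35/2 mod 43. 2⁻¹ ≡ 22 (mod 43) since 2·22 = 44 ≡ 1, so λ ≡ 39.
  x = λ² - 32 - 34 = 1521 - 66 ≡ 36; y = λ·(32 - 36) - 26 ≡ 33. → (36, 33)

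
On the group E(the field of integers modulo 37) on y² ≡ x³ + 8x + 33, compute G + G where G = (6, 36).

(22, 4)

tangent at (6, 36): λ = (3·6² + 8)/(2·36) ≡ 5/35. 35⁻¹ ≡ 18 (mod 37) since 35·18 = 630 ≡ 1, so λ ≡ 5·18 ≡ 16.
  x = λ² - 6 - 6 = 256 - 12 ≡ 22; y = λ·(6 - 22) - 36 ≡ 4. → (22, 4)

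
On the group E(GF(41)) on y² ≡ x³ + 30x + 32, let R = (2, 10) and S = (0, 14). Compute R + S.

(2, 31)

(2, 10) + (0, 14). λ = (14 - 10)/(0 - 2) ≡ 4/39 mod 41. 39⁻¹ ≡ 20 (mod 41), so λ ≡ 39.
  x = λ² - 2 - 0 = 1521 - 2 ≡ 2; y = λ·(2 - 2) - 10 ≡ 31. → (2, 31)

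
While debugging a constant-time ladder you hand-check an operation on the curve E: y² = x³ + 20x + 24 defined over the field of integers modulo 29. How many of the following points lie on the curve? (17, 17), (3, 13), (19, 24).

2

(17, 17): 17² ≡ 28, rhs ≡ 28 → on.
(3, 13): 13² ≡ 24, rhs ≡ 24 → on.
(19, 24): 24² ≡ 25, rhs ≡ 13 → off.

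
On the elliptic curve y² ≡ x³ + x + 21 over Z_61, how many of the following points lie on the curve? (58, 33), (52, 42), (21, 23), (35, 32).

(58, 33): 33² ≡ 52, rhs ≡ 52 → on.
(52, 42): 42² ≡ 56, rhs ≡ 15 → off.
(21, 23): 23² ≡ 41, rhs ≡ 31 → off.
(35, 32): 32² ≡ 48, rhs ≡ 48 → on.

2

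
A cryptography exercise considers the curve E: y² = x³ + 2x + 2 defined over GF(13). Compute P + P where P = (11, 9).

tangent at (11, 9): λ = (3·11² + 2)/(2·9) ≡ 1/5. 5⁻¹ ≡ 8 (mod 13), so λ ≡ 1·8 ≡ 8.
  x = λ² - 11 - 11 = 64 - 22 ≡ 3; y = λ·(11 - 3) - 9 ≡ 3. → (3, 3)

(3, 3)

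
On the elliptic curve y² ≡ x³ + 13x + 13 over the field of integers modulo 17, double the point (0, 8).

(16, 13)

tangent at (0, 8): λ = (3·0² + 13)/(2·8) ≡ 13/16. 16⁻¹ ≡ 16 (mod 17), so λ ≡ 13·16 ≡ 4.
  x = λ² - 0 - 0 = 16 - 0 ≡ 16; y = λ·(0 - 16) - 8 ≡ 13. → (16, 13)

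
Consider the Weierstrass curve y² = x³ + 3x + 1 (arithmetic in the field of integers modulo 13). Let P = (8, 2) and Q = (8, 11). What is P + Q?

The two points share x = 8 and their y-coordinates satisfy 2 + 11 ≡ 0 (mod 13), so they are inverses. Their sum is O.

O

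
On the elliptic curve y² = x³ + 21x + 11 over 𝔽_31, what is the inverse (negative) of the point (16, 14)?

-(16, 14) = (16, -14 mod 31) = (16, 17).

(16, 17)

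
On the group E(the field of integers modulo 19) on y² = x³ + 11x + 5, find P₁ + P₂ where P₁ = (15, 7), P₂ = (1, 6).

(15, 7) + (1, 6). λ = (6 - 7)/(1 - 15) ≡ 18/5 mod 19. 5⁻¹ ≡ 4 (mod 19), so λ ≡ 15.
  x = λ² - 15 - 1 = 225 - 16 ≡ 0; y = λ·(15 - 0) - 7 ≡ 9. → (0, 9)

(0, 9)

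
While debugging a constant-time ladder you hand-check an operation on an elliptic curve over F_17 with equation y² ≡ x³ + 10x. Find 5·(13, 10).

Write P = (13, 10).
Double-and-add on 5 = (101)₂. Start with P = (13, 10) for the leading 1-bit.
double: tangent at (13, 10): λ = (3·13² + 10)/(2·10) ≡ 7/3. 3⁻¹ ≡ 6 (mod 17) since 3·6 = 18 ≡ 1, so λ ≡ 7·6 ≡ 8.
  x = λ² - 13 - 13 = 64 - 26 ≡ 4; y = λ·(13 - 4) - 10 ≡ 11. → (4, 11)
double: tangent at (4, 11): λ = (3·4² + 10)/(2·11) ≡ 7/5. 5⁻¹ ≡ 7 (mod 17) since 5·7 = 35 ≡ 1, so λ ≡ 7·7 ≡ 15.
  x = λ² - 4 - 4 = 225 - 8 ≡ 13; y = λ·(4 - 13) - 11 ≡ 7. → (13, 7)
add P: (13, 7) + (13, 10): same x and y₁ ≡ -y₂, so the sum is 𝒪.

O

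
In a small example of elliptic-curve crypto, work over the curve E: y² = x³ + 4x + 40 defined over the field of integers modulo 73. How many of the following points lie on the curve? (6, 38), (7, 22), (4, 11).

1

(6, 38): 38² ≡ 57, rhs ≡ 61 → off.
(7, 22): 22² ≡ 46, rhs ≡ 46 → on.
(4, 11): 11² ≡ 48, rhs ≡ 47 → off.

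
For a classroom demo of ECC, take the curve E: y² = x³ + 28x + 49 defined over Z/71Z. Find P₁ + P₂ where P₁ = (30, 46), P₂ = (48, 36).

(30, 46) + (48, 36). λ = (36 - 46)/(48 - 30) ≡ 61/18 mod 71. 18⁻¹ ≡ 4 (mod 71), so λ ≡ 31.
  x = λ² - 30 - 48 = 961 - 78 ≡ 31; y = λ·(30 - 31) - 46 ≡ 65. → (31, 65)

(31, 65)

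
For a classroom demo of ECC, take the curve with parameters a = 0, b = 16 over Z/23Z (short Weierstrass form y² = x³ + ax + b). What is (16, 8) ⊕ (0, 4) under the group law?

(20, 14)

(16, 8) + (0, 4). λ = (4 - 8)/(0 - 16) ≡ 19/7 mod 23. 7⁻¹ ≡ 10 (mod 23), so λ ≡ 6.
  x = λ² - 16 - 0 = 36 - 16 ≡ 20; y = λ·(16 - 20) - 8 ≡ 14. → (20, 14)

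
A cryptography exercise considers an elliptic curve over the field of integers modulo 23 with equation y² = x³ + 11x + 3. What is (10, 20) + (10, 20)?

(7, 20)

tangent at (10, 20): λ = (3·10² + 11)/(2·20) ≡ 12/17. 17⁻¹ ≡ 19 (mod 23) since 17·19 = 323 ≡ 1, so λ ≡ 12·19 ≡ 21.
  x = λ² - 10 - 10 = 441 - 20 ≡ 7; y = λ·(10 - 7) - 20 ≡ 20. → (7, 20)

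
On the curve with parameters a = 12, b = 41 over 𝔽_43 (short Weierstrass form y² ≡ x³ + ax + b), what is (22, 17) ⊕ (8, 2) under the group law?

(17, 16)

(22, 17) + (8, 2). λ = (2 - 17)/(8 - 22) ≡ 28/29 mod 43. 29⁻¹ ≡ 3 (mod 43), so λ ≡ 41.
  x = λ² - 22 - 8 = 1681 - 30 ≡ 17; y = λ·(22 - 17) - 17 ≡ 16. → (17, 16)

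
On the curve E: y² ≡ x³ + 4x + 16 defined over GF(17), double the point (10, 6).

tangent at (10, 6): λ = (3·10² + 4)/(2·6) ≡ 15/12. 12⁻¹ ≡ 10 (mod 17), so λ ≡ 15·10 ≡ 14.
  x = λ² - 10 - 10 = 196 - 20 ≡ 6; y = λ·(10 - 6) - 6 ≡ 16. → (6, 16)

(6, 16)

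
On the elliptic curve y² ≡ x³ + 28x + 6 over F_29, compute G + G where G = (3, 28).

(18, 22)

tangent at (3, 28): λ = (3·3² + 28)/(2·28) ≡ 26/27. 27⁻¹ ≡ 14 (mod 29) since 27·14 = 378 ≡ 1, so λ ≡ 26·14 ≡ 16.
  x = λ² - 3 - 3 = 256 - 6 ≡ 18; y = λ·(3 - 18) - 28 ≡ 22. → (18, 22)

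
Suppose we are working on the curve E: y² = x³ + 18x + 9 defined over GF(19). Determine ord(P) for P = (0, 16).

8

2P: tangent at (0, 16): λ = (3·0² + 18)/(2·16) ≡ 18/13. 13⁻¹ ≡ 3 (mod 19) since 13·3 = 39 ≡ 1, so λ ≡ 18·3 ≡ 16.
  x = λ² - 0 - 0 = 256 - 0 ≡ 9; y = λ·(0 - 9) - 16 ≡ 11. → (9, 11)
3P: (9, 11) + (0, 16). λ = (16 - 11)/(0 - 9) ≡ 5/10 mod 19. 10⁻¹ ≡ 2 (mod 19), so λ ≡ 10.
  x = λ² - 9 - 0 = 100 - 9 ≡ 15; y = λ·(9 - 15) - 11 ≡ 5. → (15, 5)
4P: (15, 5) + (0, 16). λ = (16 - 5)/(0 - 15) ≡ 11/4 mod 19. 4⁻¹ ≡ 5 (mod 19) since 4·5 = 20 ≡ 1, so λ ≡ 17.
  x = λ² - 15 - 0 = 289 - 15 ≡ 8; y = λ·(15 - 8) - 5 ≡ 0. → (8, 0)
5P: (8, 0) + (0, 16). λ = (16 - 0)/(0 - 8) ≡ 16/11 mod 19. 11⁻¹ ≡ 7 (mod 19), so λ ≡ 17.
  x = λ² - 8 - 0 = 289 - 8 ≡ 15; y = λ·(8 - 15) - 0 ≡ 14. → (15, 14)
6P: (15, 14) + (0, 16). λ = (16 - 14)/(0 - 15) ≡ 2/4 mod 19. 4⁻¹ ≡ 5 (mod 19), so λ ≡ 10.
  x = λ² - 15 - 0 = 100 - 15 ≡ 9; y = λ·(15 - 9) - 14 ≡ 8. → (9, 8)
7P: (9, 8) + (0, 16). λ = (16 - 8)/(0 - 9) ≡ 8/10 mod 19. 10⁻¹ ≡ 2 (mod 19) since 10·2 = 20 ≡ 1, so λ ≡ 16.
  x = λ² - 9 - 0 = 256 - 9 ≡ 0; y = λ·(9 - 0) - 8 ≡ 3. → (0, 3)
8P: (0, 3) + (0, 16): same x and y₁ ≡ -y₂, so the sum is 𝒪.
8P = 𝒪, so the order is 8.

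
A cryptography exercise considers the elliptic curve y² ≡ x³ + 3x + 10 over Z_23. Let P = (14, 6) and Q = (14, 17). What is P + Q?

The two points share x = 14 and their y-coordinates satisfy 6 + 17 ≡ 0 (mod 23), so they are inverses. Their sum is O.

O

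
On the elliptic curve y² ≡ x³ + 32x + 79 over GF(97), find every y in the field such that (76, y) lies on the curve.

x³ + 32x + 79 = 441487 ≡ 40 (mod 97).
40 is a non-residue mod 97; no y exists.

none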